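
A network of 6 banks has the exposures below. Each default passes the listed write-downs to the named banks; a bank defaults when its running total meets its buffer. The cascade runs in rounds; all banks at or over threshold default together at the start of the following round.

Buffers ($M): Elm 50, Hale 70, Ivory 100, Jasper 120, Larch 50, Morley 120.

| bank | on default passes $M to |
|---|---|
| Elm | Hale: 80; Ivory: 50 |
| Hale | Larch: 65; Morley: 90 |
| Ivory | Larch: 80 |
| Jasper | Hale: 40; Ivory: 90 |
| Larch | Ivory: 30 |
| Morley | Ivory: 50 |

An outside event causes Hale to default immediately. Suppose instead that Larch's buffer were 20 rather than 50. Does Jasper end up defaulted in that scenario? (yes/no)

no

With Larch's buffer at 20:
Round 1 — Hale defaults (initial).
  Larch: +65 → 65 ≥ 20
  Morley: +90 → 90 < 120
Round 2 — Larch defaults.
  Ivory: +30 → 30 < 100
No further defaults.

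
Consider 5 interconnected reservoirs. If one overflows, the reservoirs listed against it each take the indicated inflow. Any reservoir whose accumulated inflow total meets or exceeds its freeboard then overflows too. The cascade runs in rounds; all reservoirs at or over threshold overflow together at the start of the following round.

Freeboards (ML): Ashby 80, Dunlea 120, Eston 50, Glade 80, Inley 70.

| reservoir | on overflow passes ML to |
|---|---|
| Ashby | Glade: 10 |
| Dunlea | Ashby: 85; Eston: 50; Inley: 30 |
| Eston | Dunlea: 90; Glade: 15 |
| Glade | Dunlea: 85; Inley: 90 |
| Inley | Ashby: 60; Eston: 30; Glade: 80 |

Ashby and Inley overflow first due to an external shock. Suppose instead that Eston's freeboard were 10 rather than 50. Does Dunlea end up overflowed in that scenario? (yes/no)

With Eston's freeboard at 10:
Round 1 — Ashby, Inley overflow (initial).
  Eston: +30 → 30 ≥ 10
  Glade: +10+80 → 90 ≥ 80
Round 2 — Eston, Glade overflow.
  Dunlea: +90+85 → 175 ≥ 120
Round 3 — Dunlea overflows.
No further overflows.

yes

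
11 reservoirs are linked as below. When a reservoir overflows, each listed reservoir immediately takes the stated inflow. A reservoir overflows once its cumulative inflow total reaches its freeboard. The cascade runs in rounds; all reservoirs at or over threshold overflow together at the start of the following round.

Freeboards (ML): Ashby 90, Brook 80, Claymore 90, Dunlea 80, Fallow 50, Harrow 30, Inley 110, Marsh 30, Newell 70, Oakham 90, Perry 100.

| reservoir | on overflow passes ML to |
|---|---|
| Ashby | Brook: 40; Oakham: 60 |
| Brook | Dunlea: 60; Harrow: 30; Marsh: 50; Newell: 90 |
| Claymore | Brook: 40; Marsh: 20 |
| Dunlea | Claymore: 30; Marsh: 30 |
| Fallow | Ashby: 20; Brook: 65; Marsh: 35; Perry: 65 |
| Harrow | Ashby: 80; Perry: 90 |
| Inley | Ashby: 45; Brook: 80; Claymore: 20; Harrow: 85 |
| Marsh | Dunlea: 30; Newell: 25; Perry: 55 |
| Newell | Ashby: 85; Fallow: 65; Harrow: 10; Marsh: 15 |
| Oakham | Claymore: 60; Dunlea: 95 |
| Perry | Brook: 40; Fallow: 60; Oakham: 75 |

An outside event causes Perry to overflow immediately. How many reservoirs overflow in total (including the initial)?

Round 1 — Perry overflows (initial).
  Brook: +40 → 40 < 80
  Fallow: +60 → 60 ≥ 50
  Oakham: +75 → 75 < 90
Round 2 — Fallow overflows.
  Ashby: +20 → 20 < 90
  Brook: +65 → 105 ≥ 80
  Marsh: +35 → 35 ≥ 30
Round 3 — Brook, Marsh overflow.
  Dunlea: +60+30 → 90 ≥ 80
  Harrow: +30 → 30 ≥ 30
  Newell: +90+25 → 115 ≥ 70
Round 4 — Dunlea, Harrow, Newell overflow.
  Ashby: +80+85 → 185 ≥ 90
  Claymore: +30 → 30 < 90
Round 5 — Ashby overflows.
  Oakham: +60 → 135 ≥ 90
Round 6 — Oakham overflows.
  Claymore: +60 → 90 ≥ 90
Round 7 — Claymore overflows.
No further overflows.

10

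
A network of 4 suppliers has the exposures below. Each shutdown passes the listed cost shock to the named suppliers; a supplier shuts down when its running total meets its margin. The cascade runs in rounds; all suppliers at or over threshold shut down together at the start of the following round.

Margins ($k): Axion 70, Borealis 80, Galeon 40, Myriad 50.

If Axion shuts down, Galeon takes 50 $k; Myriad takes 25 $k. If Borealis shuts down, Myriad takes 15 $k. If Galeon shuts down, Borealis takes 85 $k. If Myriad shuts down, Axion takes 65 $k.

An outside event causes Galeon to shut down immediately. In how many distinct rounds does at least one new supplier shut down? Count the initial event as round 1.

Round 1 — Galeon shuts down (initial).
  Borealis: +85 → 85 ≥ 80
Round 2 — Borealis shuts down.
  Myriad: +15 → 15 < 50
No further shutdowns.

2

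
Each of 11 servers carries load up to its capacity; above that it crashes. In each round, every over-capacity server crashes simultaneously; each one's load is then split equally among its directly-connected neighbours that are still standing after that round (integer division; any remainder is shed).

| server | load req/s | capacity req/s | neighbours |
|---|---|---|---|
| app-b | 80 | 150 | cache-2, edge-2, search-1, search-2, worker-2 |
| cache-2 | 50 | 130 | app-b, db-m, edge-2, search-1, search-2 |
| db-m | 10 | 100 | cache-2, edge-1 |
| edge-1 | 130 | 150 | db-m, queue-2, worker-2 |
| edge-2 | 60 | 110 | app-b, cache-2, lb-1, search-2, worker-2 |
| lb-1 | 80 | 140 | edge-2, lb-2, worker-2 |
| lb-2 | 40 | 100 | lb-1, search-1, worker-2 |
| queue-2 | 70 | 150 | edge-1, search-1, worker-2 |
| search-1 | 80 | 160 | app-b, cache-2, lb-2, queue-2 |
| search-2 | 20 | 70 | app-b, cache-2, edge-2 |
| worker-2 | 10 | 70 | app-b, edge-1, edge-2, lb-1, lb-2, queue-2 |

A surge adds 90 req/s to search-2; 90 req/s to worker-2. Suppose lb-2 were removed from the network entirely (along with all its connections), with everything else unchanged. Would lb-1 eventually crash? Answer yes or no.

With lb-2 removed:
Round 1 — search-2 at 110 > 70; worker-2 at 100 > 70. search-2, worker-2 crash.
  search-2 sheds 110 req/s to app-b, cache-2, edge-2: 36 each (2 lost).
    app-b: 80+36 = 116 ≤ 150
    cache-2: 50+36 = 86 ≤ 130
    edge-2: 60+36 = 96 ≤ 110
  worker-2 sheds 100 req/s to app-b, edge-1, edge-2, lb-1, queue-2: 20 each.
    app-b: 116+20 = 136 ≤ 150
    edge-1: 130+20 = 150 ≤ 150
    edge-2: 96+20 = 116 > 110
    lb-1: 80+20 = 100 ≤ 140
    queue-2: 70+20 = 90 ≤ 150
Round 2 — edge-2 crashes.
  edge-2 sheds 116 req/s to app-b, cache-2, lb-1: 38 each (2 lost).
    app-b: 136+38 = 174 > 150
    cache-2: 86+38 = 124 ≤ 130
    lb-1: 100+38 = 138 ≤ 140
Round 3 — app-b crashes.
  app-b sheds 174 req/s to cache-2, search-1: 87 each.
    cache-2: 124+87 = 211 > 130
    search-1: 80+87 = 167 > 160
Round 4 — cache-2, search-1 crash.
  cache-2 sheds 211 req/s to db-m: 211 each.
    db-m: 10+211 = 221 > 100
  search-1 sheds 167 req/s to queue-2: 167 each.
    queue-2: 90+167 = 257 > 150
Round 5 — db-m, queue-2 crash.
  db-m sheds 221 req/s to edge-1: 221 each.
    edge-1: 150+221 = 371 > 150
  queue-2 sheds 257 req/s to edge-1: 257 each.
    edge-1: 371+257 = 628 > 150
Round 6 — edge-1 crashes.
  edge-1 sheds 628 req/s: no online neighbours, lost.
No further crashes.

no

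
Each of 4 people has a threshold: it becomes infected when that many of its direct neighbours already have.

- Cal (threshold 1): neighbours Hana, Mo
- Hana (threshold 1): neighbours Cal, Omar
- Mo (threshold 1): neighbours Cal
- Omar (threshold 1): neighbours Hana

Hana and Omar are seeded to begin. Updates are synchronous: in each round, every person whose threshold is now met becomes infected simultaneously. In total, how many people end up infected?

Round 1 — Hana, Omar become infected (initial).
Round 2 — checking thresholds:
  Cal: 1 of 2 neighbours ≥ 1, becomes infected.
Round 3 — checking thresholds:
  Mo: 1 of 1 neighbours ≥ 1, becomes infected.
Round 4 — no new infections; cascade stops.

4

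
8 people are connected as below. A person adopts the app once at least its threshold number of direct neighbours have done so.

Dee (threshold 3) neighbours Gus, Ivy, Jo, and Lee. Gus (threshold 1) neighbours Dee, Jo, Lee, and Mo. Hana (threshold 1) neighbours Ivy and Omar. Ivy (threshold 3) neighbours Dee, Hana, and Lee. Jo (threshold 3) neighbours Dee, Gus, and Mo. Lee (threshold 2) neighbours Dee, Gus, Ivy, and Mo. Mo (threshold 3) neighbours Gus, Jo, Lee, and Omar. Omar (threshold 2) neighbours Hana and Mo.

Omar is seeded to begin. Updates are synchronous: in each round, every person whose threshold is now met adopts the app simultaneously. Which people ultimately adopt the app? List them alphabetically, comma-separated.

Round 1 — Omar adopts the app (initial).
Round 2 — checking thresholds:
  Hana: 1 of 2 neighbours ≥ 1, adopts the app.
  Mo: 1 of 4 neighbours < 3, below threshold.
Round 3 — no new adoptions; cascade stops.

Hana, Omar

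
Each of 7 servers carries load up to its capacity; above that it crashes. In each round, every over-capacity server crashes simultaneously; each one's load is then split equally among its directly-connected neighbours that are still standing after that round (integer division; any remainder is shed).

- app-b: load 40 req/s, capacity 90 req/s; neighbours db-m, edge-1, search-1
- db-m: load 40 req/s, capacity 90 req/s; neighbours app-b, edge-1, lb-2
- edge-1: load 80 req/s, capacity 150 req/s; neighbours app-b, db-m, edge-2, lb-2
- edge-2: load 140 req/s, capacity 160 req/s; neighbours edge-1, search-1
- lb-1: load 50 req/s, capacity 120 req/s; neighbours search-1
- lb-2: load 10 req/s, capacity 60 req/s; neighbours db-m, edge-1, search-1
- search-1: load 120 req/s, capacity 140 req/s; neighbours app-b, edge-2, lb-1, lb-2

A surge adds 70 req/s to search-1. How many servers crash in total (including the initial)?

Round 1 — search-1 at 190 > 140. search-1 crashes.
  search-1 sheds 190 req/s to app-b, edge-2, lb-1, lb-2: 47 each (2 lost).
    app-b: 40+47 = 87 ≤ 90
    edge-2: 140+47 = 187 > 160
    lb-1: 50+47 = 97 ≤ 120
    lb-2: 10+47 = 57 ≤ 60
Round 2 — edge-2 crashes.
  edge-2 sheds 187 req/s to edge-1: 187 each.
    edge-1: 80+187 = 267 > 150
Round 3 — edge-1 crashes.
  edge-1 sheds 267 req/s to app-b, db-m, lb-2: 89 each.
    app-b: 87+89 = 176 > 90
    db-m: 40+89 = 129 > 90
    lb-2: 57+89 = 146 > 60
Round 4 — app-b, db-m, lb-2 crash.
  app-b sheds 176 req/s: no online neighbours, lost.
  db-m sheds 129 req/s: no online neighbours, lost.
  lb-2 sheds 146 req/s: no online neighbours, lost.
No further crashes.

6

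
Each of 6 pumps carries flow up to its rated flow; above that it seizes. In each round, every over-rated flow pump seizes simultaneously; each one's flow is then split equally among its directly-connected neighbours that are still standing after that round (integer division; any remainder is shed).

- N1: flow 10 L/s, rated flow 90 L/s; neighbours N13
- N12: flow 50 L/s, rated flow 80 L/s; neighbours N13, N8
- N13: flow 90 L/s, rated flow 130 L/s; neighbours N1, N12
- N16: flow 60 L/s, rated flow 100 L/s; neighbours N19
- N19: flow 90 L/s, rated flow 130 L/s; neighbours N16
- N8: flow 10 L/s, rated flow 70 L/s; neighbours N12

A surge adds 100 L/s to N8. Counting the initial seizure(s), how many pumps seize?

Round 1 — N8 at 110 > 70. N8 seizes.
  N8 sheds 110 L/s to N12: 110 each.
    N12: 50+110 = 160 > 80
Round 2 — N12 seizes.
  N12 sheds 160 L/s to N13: 160 each.
    N13: 90+160 = 250 > 130
Round 3 — N13 seizes.
  N13 sheds 250 L/s to N1: 250 each.
    N1: 10+250 = 260 > 90
Round 4 — N1 seizes.
  N1 sheds 260 L/s: no online neighbours, lost.
No further seizures.

4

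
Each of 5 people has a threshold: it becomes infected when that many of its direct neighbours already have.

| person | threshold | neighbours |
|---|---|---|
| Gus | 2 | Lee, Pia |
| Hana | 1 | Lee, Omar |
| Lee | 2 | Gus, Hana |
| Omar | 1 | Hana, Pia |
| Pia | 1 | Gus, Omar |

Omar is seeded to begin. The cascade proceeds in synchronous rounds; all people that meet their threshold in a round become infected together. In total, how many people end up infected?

Round 1 — Omar becomes infected (initial).
Round 2 — checking thresholds:
  Hana: 1 of 2 neighbours ≥ 1, becomes infected.
  Pia: 1 of 2 neighbours ≥ 1, becomes infected.
Round 3 — no new infections; cascade stops.

3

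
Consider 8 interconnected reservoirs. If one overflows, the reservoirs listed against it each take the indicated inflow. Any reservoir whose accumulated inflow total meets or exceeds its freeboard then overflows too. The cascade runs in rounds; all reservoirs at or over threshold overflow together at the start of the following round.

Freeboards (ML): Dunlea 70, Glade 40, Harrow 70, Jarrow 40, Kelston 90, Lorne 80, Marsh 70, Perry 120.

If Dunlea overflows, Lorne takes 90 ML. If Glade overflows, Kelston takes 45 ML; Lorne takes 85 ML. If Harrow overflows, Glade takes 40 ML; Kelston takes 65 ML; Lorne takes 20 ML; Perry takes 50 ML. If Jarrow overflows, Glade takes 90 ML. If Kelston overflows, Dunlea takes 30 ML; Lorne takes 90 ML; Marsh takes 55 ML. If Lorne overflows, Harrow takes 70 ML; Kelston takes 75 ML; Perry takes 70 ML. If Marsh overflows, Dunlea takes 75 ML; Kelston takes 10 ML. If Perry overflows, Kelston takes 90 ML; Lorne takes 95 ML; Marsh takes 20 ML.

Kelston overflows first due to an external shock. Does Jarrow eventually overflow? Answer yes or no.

no

Round 1 — Kelston overflows (initial).
  Dunlea: +30 → 30 < 70
  Lorne: +90 → 90 ≥ 80
  Marsh: +55 → 55 < 70
Round 2 — Lorne overflows.
  Harrow: +70 → 70 ≥ 70
  Perry: +70 → 70 < 120
Round 3 — Harrow overflows.
  Glade: +40 → 40 ≥ 40
  Perry: +50 → 120 ≥ 120
Round 4 — Glade, Perry overflow.
  Marsh: +20 → 75 ≥ 70
Round 5 — Marsh overflows.
  Dunlea: +75 → 105 ≥ 70
Round 6 — Dunlea overflows.
No further overflows.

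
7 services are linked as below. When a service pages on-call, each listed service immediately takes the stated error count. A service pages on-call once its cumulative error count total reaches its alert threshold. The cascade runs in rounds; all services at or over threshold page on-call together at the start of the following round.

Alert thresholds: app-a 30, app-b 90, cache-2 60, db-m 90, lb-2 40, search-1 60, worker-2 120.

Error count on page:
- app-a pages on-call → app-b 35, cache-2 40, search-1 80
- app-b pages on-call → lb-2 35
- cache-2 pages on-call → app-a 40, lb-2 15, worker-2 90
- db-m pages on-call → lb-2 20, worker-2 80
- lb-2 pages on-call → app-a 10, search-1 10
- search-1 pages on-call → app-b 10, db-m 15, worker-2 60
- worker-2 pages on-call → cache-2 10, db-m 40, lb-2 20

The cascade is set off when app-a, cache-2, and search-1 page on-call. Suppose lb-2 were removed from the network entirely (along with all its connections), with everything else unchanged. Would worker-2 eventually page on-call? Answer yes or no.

yes

With lb-2 removed:
Round 1 — app-a, cache-2, search-1 page on-call (initial).
  app-b: +35+10 → 45 < 90
  db-m: +15 → 15 < 90
  worker-2: +90+60 → 150 ≥ 120
Round 2 — worker-2 pages on-call.
  db-m: +40 → 55 < 90
No further pages.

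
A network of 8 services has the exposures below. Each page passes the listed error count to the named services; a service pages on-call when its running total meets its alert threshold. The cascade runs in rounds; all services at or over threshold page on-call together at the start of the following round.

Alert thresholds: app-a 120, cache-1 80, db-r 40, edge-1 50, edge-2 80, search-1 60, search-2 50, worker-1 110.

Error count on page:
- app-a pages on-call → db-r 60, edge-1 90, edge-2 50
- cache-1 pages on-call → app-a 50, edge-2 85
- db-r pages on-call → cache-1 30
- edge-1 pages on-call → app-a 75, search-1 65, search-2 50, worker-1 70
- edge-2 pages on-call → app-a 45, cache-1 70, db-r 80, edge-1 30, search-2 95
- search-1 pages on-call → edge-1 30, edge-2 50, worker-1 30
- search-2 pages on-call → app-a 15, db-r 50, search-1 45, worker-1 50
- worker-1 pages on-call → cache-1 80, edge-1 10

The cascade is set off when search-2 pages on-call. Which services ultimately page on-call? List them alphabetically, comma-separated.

Round 1 — search-2 pages on-call (initial).
  app-a: +15 → 15 < 120
  db-r: +50 → 50 ≥ 40
  search-1: +45 → 45 < 60
  worker-1: +50 → 50 < 110
Round 2 — db-r pages on-call.
  cache-1: +30 → 30 < 80
No further pages.

db-r, search-2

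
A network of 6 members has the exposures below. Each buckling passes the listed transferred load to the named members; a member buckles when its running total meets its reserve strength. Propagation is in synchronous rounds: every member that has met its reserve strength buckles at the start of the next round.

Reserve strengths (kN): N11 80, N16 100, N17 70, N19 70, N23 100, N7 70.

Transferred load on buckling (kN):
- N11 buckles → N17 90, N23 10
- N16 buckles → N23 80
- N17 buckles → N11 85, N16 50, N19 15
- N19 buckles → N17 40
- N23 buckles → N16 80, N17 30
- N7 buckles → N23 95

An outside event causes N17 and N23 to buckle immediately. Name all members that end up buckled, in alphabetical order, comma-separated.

Round 1 — N17, N23 buckle (initial).
  N11: +85 → 85 ≥ 80
  N16: +50+80 → 130 ≥ 100
  N19: +15 → 15 < 70
Round 2 — N11, N16 buckle.
No further bucklings.

N11, N16, N17, N23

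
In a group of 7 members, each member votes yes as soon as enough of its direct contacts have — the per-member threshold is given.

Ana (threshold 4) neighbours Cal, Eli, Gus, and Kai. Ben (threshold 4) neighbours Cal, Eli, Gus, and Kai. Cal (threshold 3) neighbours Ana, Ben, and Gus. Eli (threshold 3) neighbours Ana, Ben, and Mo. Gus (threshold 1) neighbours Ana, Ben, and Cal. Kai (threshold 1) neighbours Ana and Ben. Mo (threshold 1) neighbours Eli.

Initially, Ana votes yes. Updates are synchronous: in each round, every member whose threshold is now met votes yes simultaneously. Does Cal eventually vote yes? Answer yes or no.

Round 1 — Ana votes yes (initial).
Round 2 — checking thresholds:
  Cal: 1 of 3 neighbours < 3, not yet.
  Eli: 1 of 3 neighbours < 3, not yet.
  Gus: 1 of 3 neighbours ≥ 1, votes yes.
  Kai: 1 of 2 neighbours ≥ 1, votes yes.
Round 3 — no new yes votes; cascade stops.

no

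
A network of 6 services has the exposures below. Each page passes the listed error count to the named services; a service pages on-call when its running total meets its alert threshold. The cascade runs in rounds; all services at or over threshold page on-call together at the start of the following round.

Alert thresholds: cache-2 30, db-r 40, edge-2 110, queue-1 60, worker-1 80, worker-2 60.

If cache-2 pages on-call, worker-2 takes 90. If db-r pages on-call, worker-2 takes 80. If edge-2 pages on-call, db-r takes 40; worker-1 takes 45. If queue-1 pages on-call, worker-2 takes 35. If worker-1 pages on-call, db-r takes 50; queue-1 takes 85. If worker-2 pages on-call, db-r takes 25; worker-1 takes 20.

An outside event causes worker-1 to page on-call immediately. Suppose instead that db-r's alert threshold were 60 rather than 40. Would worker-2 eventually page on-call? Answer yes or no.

no

With db-r's alert threshold at 60:
Round 1 — worker-1 pages on-call (initial).
  db-r: +50 → 50 < 60
  queue-1: +85 → 85 ≥ 60
Round 2 — queue-1 pages on-call.
  worker-2: +35 → 35 < 60
No further pages.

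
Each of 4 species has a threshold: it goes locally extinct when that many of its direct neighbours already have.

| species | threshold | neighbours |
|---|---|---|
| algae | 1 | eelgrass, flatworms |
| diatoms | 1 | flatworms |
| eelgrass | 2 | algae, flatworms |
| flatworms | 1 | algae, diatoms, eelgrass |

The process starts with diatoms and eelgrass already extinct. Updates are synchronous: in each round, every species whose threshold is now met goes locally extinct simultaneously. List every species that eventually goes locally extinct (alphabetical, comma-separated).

algae, diatoms, eelgrass, flatworms

Round 1 — diatoms, eelgrass go locally extinct (initial).
Round 2 — checking thresholds:
  algae: 1 of 2 neighbours ≥ 1, goes locally extinct.
  flatworms: 2 of 3 neighbours ≥ 1, goes locally extinct.
Round 3 — no new extinctions; cascade stops.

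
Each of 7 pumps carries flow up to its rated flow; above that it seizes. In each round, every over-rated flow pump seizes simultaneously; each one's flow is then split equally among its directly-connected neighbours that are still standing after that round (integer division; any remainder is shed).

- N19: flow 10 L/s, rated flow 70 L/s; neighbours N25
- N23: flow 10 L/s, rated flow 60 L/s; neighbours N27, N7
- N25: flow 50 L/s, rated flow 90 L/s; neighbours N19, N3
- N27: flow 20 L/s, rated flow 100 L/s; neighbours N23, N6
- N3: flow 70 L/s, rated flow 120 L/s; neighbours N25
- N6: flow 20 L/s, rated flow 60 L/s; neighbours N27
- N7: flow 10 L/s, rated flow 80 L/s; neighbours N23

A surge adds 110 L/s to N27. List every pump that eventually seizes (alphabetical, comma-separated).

N23, N27, N6, N7

Round 1 — N27 at 130 > 100. N27 seizes.
  N27 sheds 130 L/s to N23, N6: 65 each.
    N23: 10+65 = 75 > 60
    N6: 20+65 = 85 > 60
Round 2 — N23, N6 seize.
  N23 sheds 75 L/s to N7: 75 each.
    N7: 10+75 = 85 > 80
  N6 sheds 85 L/s: no online neighbours, lost.
Round 3 — N7 seizes.
  N7 sheds 85 L/s: no online neighbours, lost.
No further seizures.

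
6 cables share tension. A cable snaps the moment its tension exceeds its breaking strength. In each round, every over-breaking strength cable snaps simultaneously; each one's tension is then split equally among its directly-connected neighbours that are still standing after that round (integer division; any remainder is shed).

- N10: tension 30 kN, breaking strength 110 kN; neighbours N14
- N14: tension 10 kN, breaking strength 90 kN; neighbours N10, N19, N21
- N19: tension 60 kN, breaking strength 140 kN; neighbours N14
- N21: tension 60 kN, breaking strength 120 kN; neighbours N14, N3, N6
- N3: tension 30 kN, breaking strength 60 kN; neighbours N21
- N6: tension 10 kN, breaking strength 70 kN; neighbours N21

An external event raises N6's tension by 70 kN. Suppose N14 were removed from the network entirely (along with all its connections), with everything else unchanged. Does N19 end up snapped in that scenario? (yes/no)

With N14 removed:
Round 1 — N6 at 80 > 70. N6 snaps.
  N6 sheds 80 kN to N21: 80 each.
    N21: 60+80 = 140 > 120
Round 2 — N21 snaps.
  N21 sheds 140 kN to N3: 140 each.
    N3: 30+140 = 170 > 60
Round 3 — N3 snaps.
  N3 sheds 170 kN: no online neighbours, lost.
No further breaks.

no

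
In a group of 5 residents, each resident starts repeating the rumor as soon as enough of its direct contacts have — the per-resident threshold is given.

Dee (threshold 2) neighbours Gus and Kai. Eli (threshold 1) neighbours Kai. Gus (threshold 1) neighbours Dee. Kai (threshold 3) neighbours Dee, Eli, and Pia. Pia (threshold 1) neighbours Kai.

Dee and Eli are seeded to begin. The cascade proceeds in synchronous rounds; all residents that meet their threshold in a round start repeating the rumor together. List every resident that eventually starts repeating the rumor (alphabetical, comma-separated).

Dee, Eli, Gus

Round 1 — Dee, Eli start repeating the rumor (initial).
Round 2 — checking thresholds:
  Gus: 1 of 1 neighbours ≥ 1, starts repeating the rumor.
  Kai: 2 of 3 neighbours < 3, below threshold.
Round 3 — no new spreads; cascade stops.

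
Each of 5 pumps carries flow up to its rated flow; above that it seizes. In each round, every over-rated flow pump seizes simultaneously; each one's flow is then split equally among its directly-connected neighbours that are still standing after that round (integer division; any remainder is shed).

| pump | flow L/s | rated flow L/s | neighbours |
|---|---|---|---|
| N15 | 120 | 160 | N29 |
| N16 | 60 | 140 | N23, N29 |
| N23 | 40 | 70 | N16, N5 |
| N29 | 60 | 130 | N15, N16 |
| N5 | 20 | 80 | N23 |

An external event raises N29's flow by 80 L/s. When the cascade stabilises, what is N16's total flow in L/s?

130

Round 1 — N29 at 140 > 130. N29 seizes.
  N29 sheds 140 L/s to N15, N16: 70 each.
    N15: 120+70 = 190 > 160
    N16: 60+70 = 130 ≤ 140
Round 2 — N15 seizes.
  N15 sheds 190 L/s: no online neighbours, lost.
No further seizures.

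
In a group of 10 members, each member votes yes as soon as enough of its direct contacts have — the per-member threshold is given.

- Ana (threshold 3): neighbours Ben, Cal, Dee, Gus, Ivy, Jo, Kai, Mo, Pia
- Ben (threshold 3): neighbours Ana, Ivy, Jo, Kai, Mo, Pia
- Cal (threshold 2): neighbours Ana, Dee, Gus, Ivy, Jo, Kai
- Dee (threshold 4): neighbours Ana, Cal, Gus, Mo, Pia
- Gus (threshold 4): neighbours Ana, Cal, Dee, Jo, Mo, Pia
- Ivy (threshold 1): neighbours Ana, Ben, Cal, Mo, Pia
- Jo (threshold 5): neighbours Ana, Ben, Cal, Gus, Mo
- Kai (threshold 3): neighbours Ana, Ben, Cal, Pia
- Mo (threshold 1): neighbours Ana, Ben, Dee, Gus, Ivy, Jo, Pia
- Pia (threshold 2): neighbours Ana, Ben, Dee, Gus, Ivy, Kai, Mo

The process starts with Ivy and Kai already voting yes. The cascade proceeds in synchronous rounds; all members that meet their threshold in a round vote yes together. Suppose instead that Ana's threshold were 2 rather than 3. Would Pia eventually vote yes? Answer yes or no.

yes

With Ana's threshold at 2:
Round 1 — Ivy, Kai vote yes (initial).
Round 2 — checking thresholds:
  Ana: 2 of 9 neighbours ≥ 2, votes yes.
  Ben: 2 of 6 neighbours < 3, holds.
  Cal: 2 of 6 neighbours ≥ 2, votes yes.
  Mo: 1 of 7 neighbours ≥ 1, votes yes.
  Pia: 2 of 7 neighbours ≥ 2, votes yes.
Round 3 — checking thresholds:
  Ben: 5 of 6 neighbours ≥ 3, votes yes.
  Dee: 4 of 5 neighbours ≥ 4, votes yes.
  Gus: 4 of 6 neighbours ≥ 4, votes yes.
  Jo: 3 of 5 neighbours < 5, holds.
Round 4 — checking thresholds:
  Jo: 5 of 5 neighbours ≥ 5, votes yes.
Round 5 — no new yes votes; cascade stops.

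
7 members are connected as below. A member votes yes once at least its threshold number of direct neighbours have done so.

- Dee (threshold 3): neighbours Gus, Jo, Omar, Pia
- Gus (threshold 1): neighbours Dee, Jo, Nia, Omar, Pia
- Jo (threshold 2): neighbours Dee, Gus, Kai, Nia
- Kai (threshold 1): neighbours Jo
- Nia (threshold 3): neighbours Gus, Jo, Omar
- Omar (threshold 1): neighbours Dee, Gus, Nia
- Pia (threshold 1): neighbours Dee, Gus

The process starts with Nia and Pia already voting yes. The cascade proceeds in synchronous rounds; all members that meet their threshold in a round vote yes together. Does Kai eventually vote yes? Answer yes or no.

yes

Round 1 — Nia, Pia vote yes (initial).
Round 2 — checking thresholds:
  Dee: 1 of 4 neighbours < 3, not yet.
  Gus: 2 of 5 neighbours ≥ 1, votes yes.
  Jo: 1 of 4 neighbours < 2, not yet.
  Omar: 1 of 3 neighbours ≥ 1, votes yes.
Round 3 — checking thresholds:
  Dee: 3 of 4 neighbours ≥ 3, votes yes.
  Jo: 2 of 4 neighbours ≥ 2, votes yes.
Round 4 — checking thresholds:
  Kai: 1 of 1 neighbours ≥ 1, votes yes.
Round 5 — no new yes votes; cascade stops.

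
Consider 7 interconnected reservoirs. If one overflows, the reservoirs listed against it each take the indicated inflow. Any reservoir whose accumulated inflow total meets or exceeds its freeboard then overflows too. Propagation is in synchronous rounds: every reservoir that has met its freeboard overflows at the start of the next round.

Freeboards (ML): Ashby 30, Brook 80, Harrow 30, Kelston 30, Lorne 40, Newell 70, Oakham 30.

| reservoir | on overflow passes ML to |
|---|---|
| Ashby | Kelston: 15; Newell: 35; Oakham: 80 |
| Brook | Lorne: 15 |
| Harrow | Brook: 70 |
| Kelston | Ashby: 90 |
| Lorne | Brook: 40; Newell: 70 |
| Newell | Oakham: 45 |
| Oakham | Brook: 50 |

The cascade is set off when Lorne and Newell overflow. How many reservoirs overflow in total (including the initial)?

Round 1 — Lorne, Newell overflow (initial).
  Brook: +40 → 40 < 80
  Oakham: +45 → 45 ≥ 30
Round 2 — Oakham overflows.
  Brook: +50 → 90 ≥ 80
Round 3 — Brook overflows.
No further overflows.

4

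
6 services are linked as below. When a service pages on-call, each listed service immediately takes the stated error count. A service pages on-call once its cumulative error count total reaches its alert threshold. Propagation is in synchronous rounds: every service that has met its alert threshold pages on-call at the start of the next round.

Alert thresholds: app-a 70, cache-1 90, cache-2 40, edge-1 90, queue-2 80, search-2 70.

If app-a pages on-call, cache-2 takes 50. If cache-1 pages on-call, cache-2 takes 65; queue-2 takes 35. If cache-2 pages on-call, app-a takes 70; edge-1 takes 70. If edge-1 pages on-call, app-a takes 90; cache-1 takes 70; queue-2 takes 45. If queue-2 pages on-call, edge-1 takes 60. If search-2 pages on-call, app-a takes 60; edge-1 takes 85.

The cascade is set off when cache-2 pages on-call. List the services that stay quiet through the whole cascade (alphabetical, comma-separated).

cache-1, edge-1, queue-2, search-2

Round 1 — cache-2 pages on-call (initial).
  app-a: +70 → 70 ≥ 70
  edge-1: +70 → 70 < 90
Round 2 — app-a pages on-call.
No further pages.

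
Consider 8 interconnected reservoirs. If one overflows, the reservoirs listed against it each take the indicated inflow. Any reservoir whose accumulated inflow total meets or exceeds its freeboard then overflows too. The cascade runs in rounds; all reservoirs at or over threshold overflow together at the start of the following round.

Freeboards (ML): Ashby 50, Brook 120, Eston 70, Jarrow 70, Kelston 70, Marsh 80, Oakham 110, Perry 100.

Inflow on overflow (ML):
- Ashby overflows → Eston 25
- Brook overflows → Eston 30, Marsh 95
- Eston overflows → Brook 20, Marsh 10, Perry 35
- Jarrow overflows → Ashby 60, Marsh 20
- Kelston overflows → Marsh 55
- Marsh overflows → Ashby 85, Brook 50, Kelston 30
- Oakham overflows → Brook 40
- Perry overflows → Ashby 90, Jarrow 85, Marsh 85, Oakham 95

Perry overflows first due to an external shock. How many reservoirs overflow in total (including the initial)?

Round 1 — Perry overflows (initial).
  Ashby: +90 → 90 ≥ 50
  Jarrow: +85 → 85 ≥ 70
  Marsh: +85 → 85 ≥ 80
  Oakham: +95 → 95 < 110
Round 2 — Ashby, Jarrow, Marsh overflow.
  Brook: +50 → 50 < 120
  Eston: +25 → 25 < 70
  Kelston: +30 → 30 < 70
No further overflows.

4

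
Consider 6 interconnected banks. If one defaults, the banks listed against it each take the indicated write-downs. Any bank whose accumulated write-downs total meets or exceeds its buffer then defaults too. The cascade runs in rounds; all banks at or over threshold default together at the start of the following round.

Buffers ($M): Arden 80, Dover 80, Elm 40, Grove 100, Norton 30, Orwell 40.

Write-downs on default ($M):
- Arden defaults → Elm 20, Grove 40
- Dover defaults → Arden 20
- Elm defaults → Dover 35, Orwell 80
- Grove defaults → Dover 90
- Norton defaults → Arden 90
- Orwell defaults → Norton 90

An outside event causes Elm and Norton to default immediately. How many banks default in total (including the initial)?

Round 1 — Elm, Norton default (initial).
  Arden: +90 → 90 ≥ 80
  Dover: +35 → 35 < 80
  Orwell: +80 → 80 ≥ 40
Round 2 — Arden, Orwell default.
  Grove: +40 → 40 < 100
No further defaults.

4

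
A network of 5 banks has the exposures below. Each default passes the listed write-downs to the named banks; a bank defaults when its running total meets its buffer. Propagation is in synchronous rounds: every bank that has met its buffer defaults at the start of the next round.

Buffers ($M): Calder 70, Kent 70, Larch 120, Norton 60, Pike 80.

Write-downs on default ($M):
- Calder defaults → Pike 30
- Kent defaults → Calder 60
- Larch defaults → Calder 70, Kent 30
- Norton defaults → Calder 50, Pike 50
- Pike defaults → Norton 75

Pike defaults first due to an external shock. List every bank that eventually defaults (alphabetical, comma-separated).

Round 1 — Pike defaults (initial).
  Norton: +75 → 75 ≥ 60
Round 2 — Norton defaults.
  Calder: +50 → 50 < 70
No further defaults.

Norton, Pike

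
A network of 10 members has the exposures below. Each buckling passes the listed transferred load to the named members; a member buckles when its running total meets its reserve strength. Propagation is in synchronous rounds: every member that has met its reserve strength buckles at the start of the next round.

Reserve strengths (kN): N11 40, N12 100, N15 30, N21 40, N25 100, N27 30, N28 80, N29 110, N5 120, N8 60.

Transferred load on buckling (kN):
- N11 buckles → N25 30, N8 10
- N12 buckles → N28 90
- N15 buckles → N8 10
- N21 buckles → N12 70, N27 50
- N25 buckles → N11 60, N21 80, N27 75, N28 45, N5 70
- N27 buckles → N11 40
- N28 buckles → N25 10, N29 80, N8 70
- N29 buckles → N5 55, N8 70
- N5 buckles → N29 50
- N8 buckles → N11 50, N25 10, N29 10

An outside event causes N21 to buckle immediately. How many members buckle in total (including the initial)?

3

Round 1 — N21 buckles (initial).
  N12: +70 → 70 < 100
  N27: +50 → 50 ≥ 30
Round 2 — N27 buckles.
  N11: +40 → 40 ≥ 40
Round 3 — N11 buckles.
  N25: +30 → 30 < 100
  N8: +10 → 10 < 60
No further bucklings.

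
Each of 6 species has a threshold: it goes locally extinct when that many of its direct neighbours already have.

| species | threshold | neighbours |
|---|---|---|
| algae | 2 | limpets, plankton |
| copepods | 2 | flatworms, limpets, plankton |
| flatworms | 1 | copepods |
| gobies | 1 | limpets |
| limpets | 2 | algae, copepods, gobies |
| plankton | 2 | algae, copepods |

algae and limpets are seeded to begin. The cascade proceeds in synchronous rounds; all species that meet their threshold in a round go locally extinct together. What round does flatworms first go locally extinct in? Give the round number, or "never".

Round 1 — algae, limpets go locally extinct (initial).
Round 2 — checking thresholds:
  copepods: 1 of 3 neighbours < 2, below threshold.
  gobies: 1 of 1 neighbours ≥ 1, goes locally extinct.
  plankton: 1 of 2 neighbours < 2, below threshold.
Round 3 — no new extinctions; cascade stops.

never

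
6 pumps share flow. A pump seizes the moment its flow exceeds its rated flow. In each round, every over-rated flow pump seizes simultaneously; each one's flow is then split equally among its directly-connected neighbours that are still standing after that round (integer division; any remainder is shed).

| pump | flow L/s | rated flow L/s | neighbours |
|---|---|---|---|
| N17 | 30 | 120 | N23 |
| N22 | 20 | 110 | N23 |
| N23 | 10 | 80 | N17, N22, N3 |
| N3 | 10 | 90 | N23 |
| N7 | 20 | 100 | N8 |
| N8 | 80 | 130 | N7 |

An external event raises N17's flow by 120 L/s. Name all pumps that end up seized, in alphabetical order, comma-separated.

Round 1 — N17 at 150 > 120. N17 seizes.
  N17 sheds 150 L/s to N23: 150 each.
    N23: 10+150 = 160 > 80
Round 2 — N23 seizes.
  N23 sheds 160 L/s to N22, N3: 80 each.
    N22: 20+80 = 100 ≤ 110
    N3: 10+80 = 90 ≤ 90
No further seizures.

N17, N23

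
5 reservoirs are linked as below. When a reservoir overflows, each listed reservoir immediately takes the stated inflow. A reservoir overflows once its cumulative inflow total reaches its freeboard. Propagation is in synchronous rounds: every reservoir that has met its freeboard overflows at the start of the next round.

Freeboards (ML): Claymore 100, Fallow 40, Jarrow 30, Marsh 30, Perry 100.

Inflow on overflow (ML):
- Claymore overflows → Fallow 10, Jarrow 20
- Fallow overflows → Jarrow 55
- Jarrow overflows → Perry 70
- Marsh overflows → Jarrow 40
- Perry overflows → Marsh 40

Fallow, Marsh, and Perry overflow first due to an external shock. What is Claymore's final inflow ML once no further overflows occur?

0

Round 1 — Fallow, Marsh, Perry overflow (initial).
  Jarrow: +55+40 → 95 ≥ 30
Round 2 — Jarrow overflows.
No further overflows.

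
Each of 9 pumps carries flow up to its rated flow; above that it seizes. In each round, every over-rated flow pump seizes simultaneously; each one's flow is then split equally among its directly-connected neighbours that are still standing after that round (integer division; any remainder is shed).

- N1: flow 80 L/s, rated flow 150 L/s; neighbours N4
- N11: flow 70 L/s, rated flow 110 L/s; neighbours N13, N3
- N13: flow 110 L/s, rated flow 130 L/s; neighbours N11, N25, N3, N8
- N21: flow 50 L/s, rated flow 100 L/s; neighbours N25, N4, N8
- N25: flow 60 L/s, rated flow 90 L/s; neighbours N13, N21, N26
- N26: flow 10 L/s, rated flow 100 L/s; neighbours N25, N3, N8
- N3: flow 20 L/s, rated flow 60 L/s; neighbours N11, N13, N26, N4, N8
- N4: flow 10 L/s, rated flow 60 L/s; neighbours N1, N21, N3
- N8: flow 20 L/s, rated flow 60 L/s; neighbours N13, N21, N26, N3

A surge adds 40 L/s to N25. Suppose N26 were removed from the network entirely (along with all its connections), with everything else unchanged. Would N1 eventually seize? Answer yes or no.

yes

With N26 removed:
Round 1 — N25 at 100 > 90. N25 seizes.
  N25 sheds 100 L/s to N13, N21: 50 each.
    N13: 110+50 = 160 > 130
    N21: 50+50 = 100 ≤ 100
Round 2 — N13 seizes.
  N13 sheds 160 L/s to N11, N3, N8: 53 each (1 lost).
    N11: 70+53 = 123 > 110
    N3: 20+53 = 73 > 60
    N8: 20+53 = 73 > 60
Round 3 — N11, N3, N8 seize.
  N11 sheds 123 L/s: no online neighbours, lost.
  N3 sheds 73 L/s to N4: 73 each.
    N4: 10+73 = 83 > 60
  N8 sheds 73 L/s to N21: 73 each.
    N21: 100+73 = 173 > 100
Round 4 — N21, N4 seize.
  N21 sheds 173 L/s: no online neighbours, lost.
  N4 sheds 83 L/s to N1: 83 each.
    N1: 80+83 = 163 > 150
Round 5 — N1 seizes.
  N1 sheds 163 L/s: no online neighbours, lost.
No further seizures.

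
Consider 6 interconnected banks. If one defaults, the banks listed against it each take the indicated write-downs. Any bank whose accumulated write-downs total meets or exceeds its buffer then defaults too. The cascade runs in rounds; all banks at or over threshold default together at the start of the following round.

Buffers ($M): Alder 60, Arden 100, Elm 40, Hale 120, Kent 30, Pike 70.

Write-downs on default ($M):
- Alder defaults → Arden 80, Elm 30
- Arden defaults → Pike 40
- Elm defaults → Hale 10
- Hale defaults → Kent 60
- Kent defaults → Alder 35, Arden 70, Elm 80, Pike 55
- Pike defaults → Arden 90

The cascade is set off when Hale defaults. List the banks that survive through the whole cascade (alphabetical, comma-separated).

Round 1 — Hale defaults (initial).
  Kent: +60 → 60 ≥ 30
Round 2 — Kent defaults.
  Alder: +35 → 35 < 60
  Arden: +70 → 70 < 100
  Elm: +80 → 80 ≥ 40
  Pike: +55 → 55 < 70
Round 3 — Elm defaults.
No further defaults.

Alder, Arden, Pike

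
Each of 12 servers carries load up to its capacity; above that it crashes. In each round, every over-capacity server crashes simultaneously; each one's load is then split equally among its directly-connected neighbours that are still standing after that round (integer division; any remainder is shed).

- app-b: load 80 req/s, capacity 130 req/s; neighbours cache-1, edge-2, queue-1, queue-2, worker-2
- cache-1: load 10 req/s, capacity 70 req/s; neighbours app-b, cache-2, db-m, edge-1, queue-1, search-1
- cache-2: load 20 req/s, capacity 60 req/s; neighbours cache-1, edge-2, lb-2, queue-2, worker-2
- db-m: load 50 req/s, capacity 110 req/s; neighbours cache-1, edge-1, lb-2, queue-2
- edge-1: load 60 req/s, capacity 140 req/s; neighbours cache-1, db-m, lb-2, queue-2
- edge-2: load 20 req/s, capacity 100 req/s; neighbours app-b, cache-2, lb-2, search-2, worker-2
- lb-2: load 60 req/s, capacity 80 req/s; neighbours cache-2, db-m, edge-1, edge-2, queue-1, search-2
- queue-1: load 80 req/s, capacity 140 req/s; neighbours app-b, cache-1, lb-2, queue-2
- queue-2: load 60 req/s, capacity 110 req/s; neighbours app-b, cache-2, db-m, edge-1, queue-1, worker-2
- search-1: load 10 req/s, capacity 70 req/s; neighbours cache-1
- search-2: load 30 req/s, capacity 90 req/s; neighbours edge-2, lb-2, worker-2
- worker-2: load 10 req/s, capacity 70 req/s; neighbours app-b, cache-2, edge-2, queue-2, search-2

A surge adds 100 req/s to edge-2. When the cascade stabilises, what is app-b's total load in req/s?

104

Round 1 — edge-2 at 120 > 100. edge-2 crashes.
  edge-2 sheds 120 req/s to app-b, cache-2, lb-2, search-2, worker-2: 24 each.
    app-b: 80+24 = 104 ≤ 130
    cache-2: 20+24 = 44 ≤ 60
    lb-2: 60+24 = 84 > 80
    search-2: 30+24 = 54 ≤ 90
    worker-2: 10+24 = 34 ≤ 70
Round 2 — lb-2 crashes.
  lb-2 sheds 84 req/s to cache-2, db-m, edge-1, queue-1, search-2: 16 each (4 lost).
    cache-2: 44+16 = 60 ≤ 60
    db-m: 50+16 = 66 ≤ 110
    edge-1: 60+16 = 76 ≤ 140
    queue-1: 80+16 = 96 ≤ 140
    search-2: 54+16 = 70 ≤ 90
No further crashes.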